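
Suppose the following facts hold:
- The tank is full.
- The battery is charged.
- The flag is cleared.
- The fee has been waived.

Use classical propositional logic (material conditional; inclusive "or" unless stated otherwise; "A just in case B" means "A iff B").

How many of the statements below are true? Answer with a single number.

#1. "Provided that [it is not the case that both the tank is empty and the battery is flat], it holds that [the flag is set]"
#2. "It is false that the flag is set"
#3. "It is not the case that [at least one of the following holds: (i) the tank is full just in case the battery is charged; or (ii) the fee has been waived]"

1

Let G = "the tank is full" (T), N = "the battery is charged" (T), H = "the flag is set" (F), D = "the fee has been waived" (T).

#1: Parsed as (~G nand ~N) -> H

~G = ~T = F
~N = ~T = F
~G nand ~N = F nand F = T
(~G nand ~N) -> H = T -> F = F
Thus #1 is false.

#2: In symbols: ~H

~H = ~F = T
So #2 is true.

#3: Formalization: ~((G <-> N) | D)

G <-> N = T <-> T = T
(G <-> N) | D = T | T = T
~((G <-> N) | D) = ~T = F
So #3 is false.

Count: 1.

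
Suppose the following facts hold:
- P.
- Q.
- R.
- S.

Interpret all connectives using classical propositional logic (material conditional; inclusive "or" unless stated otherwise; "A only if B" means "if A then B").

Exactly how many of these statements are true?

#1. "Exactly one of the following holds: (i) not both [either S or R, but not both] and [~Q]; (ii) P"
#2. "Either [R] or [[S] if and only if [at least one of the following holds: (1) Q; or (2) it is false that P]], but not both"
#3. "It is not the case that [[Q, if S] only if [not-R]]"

#1: In symbols: ((S ⊕ R) ↑ ¬Q) ⊕ P

S ⊕ R = T ⊕ T = F
¬Q = ¬T = F
(S ⊕ R) ↑ ¬Q = F ↑ F = T
((S ⊕ R) ↑ ¬Q) ⊕ P = T ⊕ T = F
Thus #1 is false.

#2: This is R ⊕ (S ↔ (Q ∨ ¬P)).

¬P = ¬T = F
Q ∨ ¬P = T ∨ F = T
S ↔ (Q ∨ ¬P) = T ↔ T = T
R ⊕ (S ↔ (Q ∨ ¬P)) = T ⊕ T = F
Thus #2 is false.

#3: Formalization: ¬((S → Q) → ¬R)

S → Q = T → T = T
¬R = ¬T = F
(S → Q) → ¬R = T → F = F
¬((S → Q) → ¬R) = ¬F = T
Thus #3 is true.

True statements: 1 (#3).

1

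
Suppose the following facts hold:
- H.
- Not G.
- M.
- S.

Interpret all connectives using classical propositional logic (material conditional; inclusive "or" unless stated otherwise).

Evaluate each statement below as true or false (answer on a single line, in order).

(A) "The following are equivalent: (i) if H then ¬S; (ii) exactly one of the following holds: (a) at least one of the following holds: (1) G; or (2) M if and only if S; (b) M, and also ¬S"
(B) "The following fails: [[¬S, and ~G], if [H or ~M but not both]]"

(A): Formalization: (H -> not S) iff ((G or (M iff S)) xor (M and not S))

not S = not True = False
H -> not S = True -> False = False
M iff S = True iff True = True
G or (M iff S) = False or True = True
not S = not True = False
M and not S = True and False = False
(G or (M iff S)) xor (M and not S) = True xor False = True
(H -> not S) iff ((G or (M iff S)) xor (M and not S)) = False iff True = False
Hence (A) is false.

(B): Formalization: not ((H xor not M) -> (not S and not G))

not M = not True = False
H xor not M = True xor False = True
not S = not True = False
not G = not False = True
not S and not G = False and True = False
(H xor not M) -> (not S and not G) = True -> False = False
not ((H xor not M) -> (not S and not G)) = not False = True
So (B) is true.

(A) False / (B) True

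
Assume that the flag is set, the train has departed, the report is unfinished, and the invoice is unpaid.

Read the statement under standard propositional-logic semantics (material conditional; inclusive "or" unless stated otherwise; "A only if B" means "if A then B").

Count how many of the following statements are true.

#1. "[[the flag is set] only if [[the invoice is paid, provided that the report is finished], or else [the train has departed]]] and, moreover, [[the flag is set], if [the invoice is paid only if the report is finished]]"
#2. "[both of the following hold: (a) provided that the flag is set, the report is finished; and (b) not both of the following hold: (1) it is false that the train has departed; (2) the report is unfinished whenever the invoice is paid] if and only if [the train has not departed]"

2

Let P = "the flag is set" (True), R = "the report is finished" (False), S = "the invoice is paid" (False), Q = "the train has departed" (True).

#1: In symbols: (P -> ((R -> S) or Q)) and ((S -> R) -> P)

R -> S = False -> False = True
(R -> S) or Q = True or True = True
P -> ((R -> S) or Q) = True -> True = True
S -> R = False -> False = True
(S -> R) -> P = True -> True = True
(P -> ((R -> S) or Q)) and ((S -> R) -> P) = True and True = True
So #1 is true.

#2: In symbols: ((P -> R) and (not Q nand (S -> not R))) iff not Q

P -> R = True -> False = False
not Q = not True = False
not R = not False = True
S -> not R = False -> True = True
not Q nand (S -> not R) = False nand True = True
(P -> R) and (not Q nand (S -> not R)) = False and True = False
not Q = not True = False
((P -> R) and (not Q nand (S -> not R))) iff not Q = False iff False = True
Thus #2 is true.

Count: 2.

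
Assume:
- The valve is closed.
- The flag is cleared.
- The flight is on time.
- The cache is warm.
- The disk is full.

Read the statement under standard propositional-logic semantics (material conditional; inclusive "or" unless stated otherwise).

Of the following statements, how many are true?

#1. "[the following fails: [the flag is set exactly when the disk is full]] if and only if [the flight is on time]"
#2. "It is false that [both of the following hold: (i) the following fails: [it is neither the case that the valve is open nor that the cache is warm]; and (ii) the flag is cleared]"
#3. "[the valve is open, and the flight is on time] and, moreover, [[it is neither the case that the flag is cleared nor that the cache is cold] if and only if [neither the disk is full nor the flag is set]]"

1

Let L = "the flag is set" (F), N = "the disk is full" (T), R = "the flight is delayed" (F), Q = "the valve is open" (F), M = "the cache is warm" (T).

#1: Parsed as ¬(L ↔ N) ↔ ¬R

L ↔ N = F ↔ T = F
¬(L ↔ N) = ¬F = T
¬R = ¬F = T
¬(L ↔ N) ↔ ¬R = T ↔ T = T
Hence #1 is true.

#2: Parsed as ¬(¬(Q ↓ M) ∧ ¬L)

Q ↓ M = F ↓ T = F
¬(Q ↓ M) = ¬F = T
¬L = ¬F = T
¬(Q ↓ M) ∧ ¬L = T ∧ T = T
¬(¬(Q ↓ M) ∧ ¬L) = ¬T = F
Thus #2 is false.

#3: Formalization: (Q ∧ ¬R) ∧ ((¬L ↓ ¬M) ↔ (N ↓ L))

¬R = ¬F = T
Q ∧ ¬R = F ∧ T = F
¬L = ¬F = T
¬M = ¬T = F
¬L ↓ ¬M = T ↓ F = F
N ↓ L = T ↓ F = F
(¬L ↓ ¬M) ↔ (N ↓ L) = F ↔ F = T
(Q ∧ ¬R) ∧ ((¬L ↓ ¬M) ↔ (N ↓ L)) = F ∧ T = F
So #3 is false.

Count: 1.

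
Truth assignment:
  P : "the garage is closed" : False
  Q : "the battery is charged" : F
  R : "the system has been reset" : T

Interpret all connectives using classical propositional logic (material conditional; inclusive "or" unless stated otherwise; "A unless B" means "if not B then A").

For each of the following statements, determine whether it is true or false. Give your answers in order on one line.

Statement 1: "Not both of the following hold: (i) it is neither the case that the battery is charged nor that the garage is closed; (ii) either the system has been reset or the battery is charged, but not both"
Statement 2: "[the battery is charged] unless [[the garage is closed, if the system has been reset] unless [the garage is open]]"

Statement 1: Parsed as (Q nor P) nand (R xor Q)

Q nor P = F nor F = T
R xor Q = T xor F = T
(Q nor P) nand (R xor Q) = T nand T = F
So Statement 1 is false.

Statement 2: In symbols: Q | ((R -> P) | ~P)

R -> P = T -> F = F
~P = ~F = T
(R -> P) | ~P = F | T = T
Q | ((R -> P) | ~P) = F | T = T
Thus Statement 2 is true.

Statement 1 false; Statement 2 true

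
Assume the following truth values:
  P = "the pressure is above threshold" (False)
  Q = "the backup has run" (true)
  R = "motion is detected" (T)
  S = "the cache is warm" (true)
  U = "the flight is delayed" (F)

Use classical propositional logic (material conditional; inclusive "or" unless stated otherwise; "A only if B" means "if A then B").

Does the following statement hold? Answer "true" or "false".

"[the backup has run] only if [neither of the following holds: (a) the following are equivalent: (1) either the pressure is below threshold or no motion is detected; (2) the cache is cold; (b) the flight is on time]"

Formalization: Q → (((¬P ∨ ¬R) ↔ ¬S) ↓ ¬U)

¬P = ¬F = T
¬R = ¬T = F
¬P ∨ ¬R = T ∨ F = T
¬S = ¬T = F
(¬P ∨ ¬R) ↔ ¬S = T ↔ F = F
¬U = ¬F = T
((¬P ∨ ¬R) ↔ ¬S) ↓ ¬U = F ↓ T = F
Q → (((¬P ∨ ¬R) ↔ ¬S) ↓ ¬U) = T → F = F

The statement is false.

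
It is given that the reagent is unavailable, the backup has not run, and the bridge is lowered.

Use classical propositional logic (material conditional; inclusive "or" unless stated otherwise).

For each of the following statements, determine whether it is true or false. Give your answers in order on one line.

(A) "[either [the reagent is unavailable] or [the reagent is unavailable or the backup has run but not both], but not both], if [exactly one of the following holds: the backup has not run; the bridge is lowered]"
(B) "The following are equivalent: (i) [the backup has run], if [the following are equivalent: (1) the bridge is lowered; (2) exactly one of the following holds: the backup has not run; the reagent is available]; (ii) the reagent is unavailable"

(A) True; (B) False

Let Q = "the backup has run" (F), R = "the bridge is raised" (F), P = "the reagent is available" (F).

(A): Parsed as (¬Q ⊕ ¬R) → (¬P ⊕ (¬P ⊕ Q))

¬Q = ¬F = T
¬R = ¬F = T
¬Q ⊕ ¬R = T ⊕ T = F
¬P = ¬F = T
¬P = ¬F = T
¬P ⊕ Q = T ⊕ F = T
¬P ⊕ (¬P ⊕ Q) = T ⊕ T = F
(¬Q ⊕ ¬R) → (¬P ⊕ (¬P ⊕ Q)) = F → F = T
So (A) is true.

(B): Parsed as ((¬R ↔ (¬Q ⊕ P)) → Q) ↔ ¬P

¬R = ¬F = T
¬Q = ¬F = T
¬Q ⊕ P = T ⊕ F = T
¬R ↔ (¬Q ⊕ P) = T ↔ T = T
(¬R ↔ (¬Q ⊕ P)) → Q = T → F = F
¬P = ¬F = T
((¬R ↔ (¬Q ⊕ P)) → Q) ↔ ¬P = F ↔ T = F
So (B) is false.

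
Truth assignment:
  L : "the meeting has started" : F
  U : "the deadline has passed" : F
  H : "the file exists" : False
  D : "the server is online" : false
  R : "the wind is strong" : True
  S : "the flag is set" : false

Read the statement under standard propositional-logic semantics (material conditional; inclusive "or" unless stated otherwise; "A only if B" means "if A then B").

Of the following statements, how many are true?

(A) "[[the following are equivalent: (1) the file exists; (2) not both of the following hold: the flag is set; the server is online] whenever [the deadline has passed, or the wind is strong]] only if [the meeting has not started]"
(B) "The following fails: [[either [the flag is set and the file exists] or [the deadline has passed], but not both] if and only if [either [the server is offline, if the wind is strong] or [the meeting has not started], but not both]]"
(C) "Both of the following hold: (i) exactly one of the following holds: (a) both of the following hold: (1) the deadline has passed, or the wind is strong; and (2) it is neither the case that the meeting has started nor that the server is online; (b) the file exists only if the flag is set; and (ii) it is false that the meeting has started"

1

(A): Parsed as ((U | R) -> (H <-> (S nand D))) -> ~L

U | R = F | T = T
S nand D = F nand F = T
H <-> (S nand D) = F <-> T = F
(U | R) -> (H <-> (S nand D)) = T -> F = F
~L = ~F = T
((U | R) -> (H <-> (S nand D))) -> ~L = F -> T = T
So (A) is true.

(B): In symbols: ~(((S & H) xor U) <-> ((R -> ~D) xor ~L))

S & H = F & F = F
(S & H) xor U = F xor F = F
~D = ~F = T
R -> ~D = T -> T = T
~L = ~F = T
(R -> ~D) xor ~L = T xor T = F
((S & H) xor U) <-> ((R -> ~D) xor ~L) = F <-> F = T
~(((S & H) xor U) <-> ((R -> ~D) xor ~L)) = ~T = F
Hence (B) is false.

(C): Parsed as (((U | R) & (L nor D)) xor (H -> S)) & ~L

U | R = F | T = T
L nor D = F nor F = T
(U | R) & (L nor D) = T & T = T
H -> S = F -> F = T
((U | R) & (L nor D)) xor (H -> S) = T xor T = F
~L = ~F = T
(((U | R) & (L nor D)) xor (H -> S)) & ~L = F & T = F
So (C) is false.

1 of the 3 statements is true ((A)).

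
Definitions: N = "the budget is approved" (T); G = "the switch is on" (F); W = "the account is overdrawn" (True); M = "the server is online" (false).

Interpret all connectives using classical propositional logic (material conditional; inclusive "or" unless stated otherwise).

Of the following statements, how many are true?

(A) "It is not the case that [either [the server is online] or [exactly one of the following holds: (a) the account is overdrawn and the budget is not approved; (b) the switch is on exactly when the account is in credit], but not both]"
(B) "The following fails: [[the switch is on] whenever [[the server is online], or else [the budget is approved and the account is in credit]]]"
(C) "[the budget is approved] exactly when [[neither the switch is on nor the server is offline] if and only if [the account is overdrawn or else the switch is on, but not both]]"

0

(A): Parsed as ¬(M ⊕ ((W ∧ ¬N) ⊕ (G ↔ ¬W)))

¬N = ¬T = F
W ∧ ¬N = T ∧ F = F
¬W = ¬T = F
G ↔ ¬W = F ↔ F = T
(W ∧ ¬N) ⊕ (G ↔ ¬W) = F ⊕ T = T
M ⊕ ((W ∧ ¬N) ⊕ (G ↔ ¬W)) = F ⊕ T = T
¬(M ⊕ ((W ∧ ¬N) ⊕ (G ↔ ¬W))) = ¬T = F
So (A) is false.

(B): Parsed as ¬((M ∨ (N ∧ ¬W)) → G)

¬W = ¬T = F
N ∧ ¬W = T ∧ F = F
M ∨ (N ∧ ¬W) = F ∨ F = F
(M ∨ (N ∧ ¬W)) → G = F → F = T
¬((M ∨ (N ∧ ¬W)) → G) = ¬T = F
So (B) is false.

(C): Parsed as N ↔ ((G ↓ ¬M) ↔ (W ⊕ G))

¬M = ¬F = T
G ↓ ¬M = F ↓ T = F
W ⊕ G = T ⊕ F = T
(G ↓ ¬M) ↔ (W ⊕ G) = F ↔ T = F
N ↔ ((G ↓ ¬M) ↔ (W ⊕ G)) = T ↔ F = F
Thus (C) is false.

0 of the 3 statements are true (none).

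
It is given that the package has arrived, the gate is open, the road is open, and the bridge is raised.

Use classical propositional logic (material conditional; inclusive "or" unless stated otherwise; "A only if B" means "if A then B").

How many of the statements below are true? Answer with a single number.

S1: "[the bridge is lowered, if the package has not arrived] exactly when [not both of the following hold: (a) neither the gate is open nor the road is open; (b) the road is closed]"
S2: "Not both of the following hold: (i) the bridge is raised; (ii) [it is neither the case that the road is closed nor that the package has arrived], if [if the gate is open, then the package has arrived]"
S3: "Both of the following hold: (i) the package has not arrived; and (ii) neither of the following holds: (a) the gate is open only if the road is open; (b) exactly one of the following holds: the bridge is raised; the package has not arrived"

2

Let S = "the package has arrived" (T), K = "the bridge is raised" (T), U = "the gate is open" (T), W = "the road is closed" (F).

S1: This is (¬S → ¬K) ↔ ((U ↓ ¬W) ↑ W).

¬S = ¬T = F
¬K = ¬T = F
¬S → ¬K = F → F = T
¬W = ¬F = T
U ↓ ¬W = T ↓ T = F
(U ↓ ¬W) ↑ W = F ↑ F = T
(¬S → ¬K) ↔ ((U ↓ ¬W) ↑ W) = T ↔ T = T
Hence S1 is true.

S2: This is K ↑ ((U → S) → (W ↓ S)).

U → S = T → T = T
W ↓ S = F ↓ T = F
(U → S) → (W ↓ S) = T → F = F
K ↑ ((U → S) → (W ↓ S)) = T ↑ F = T
Thus S2 is true.

S3: In symbols: ¬S ∧ ((U → ¬W) ↓ (K ⊕ ¬S))

¬S = ¬T = F
¬W = ¬F = T
U → ¬W = T → T = T
¬S = ¬T = F
K ⊕ ¬S = T ⊕ F = T
(U → ¬W) ↓ (K ⊕ ¬S) = T ↓ T = F
¬S ∧ ((U → ¬W) ↓ (K ⊕ ¬S)) = F ∧ F = F
Hence S3 is false.

Count: 2.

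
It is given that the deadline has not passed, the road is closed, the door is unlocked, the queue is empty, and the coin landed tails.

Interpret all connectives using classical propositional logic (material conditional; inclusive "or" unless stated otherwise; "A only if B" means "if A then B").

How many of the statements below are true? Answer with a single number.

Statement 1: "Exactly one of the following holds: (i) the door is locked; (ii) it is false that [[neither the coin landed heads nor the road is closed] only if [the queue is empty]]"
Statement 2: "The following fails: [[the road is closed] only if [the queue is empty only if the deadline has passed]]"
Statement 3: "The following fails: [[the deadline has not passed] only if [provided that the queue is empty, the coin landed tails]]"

1

Let R = "the door is locked" (F), U = "the coin landed heads" (F), Q = "the road is closed" (T), S = "the queue is empty" (T), P = "the deadline has passed" (F).

Statement 1: Formalization: R ⊕ ¬((U ↓ Q) → S)

U ↓ Q = F ↓ T = F
(U ↓ Q) → S = F → T = T
¬((U ↓ Q) → S) = ¬T = F
R ⊕ ¬((U ↓ Q) → S) = F ⊕ F = F
Hence Statement 1 is false.

Statement 2: In symbols: ¬(Q → (S → P))

S → P = T → F = F
Q → (S → P) = T → F = F
¬(Q → (S → P)) = ¬F = T
So Statement 2 is true.

Statement 3: In symbols: ¬(¬P → (S → ¬U))

¬P = ¬F = T
¬U = ¬F = T
S → ¬U = T → T = T
¬P → (S → ¬U) = T → T = T
¬(¬P → (S → ¬U)) = ¬T = F
Hence Statement 3 is false.

Count: 1.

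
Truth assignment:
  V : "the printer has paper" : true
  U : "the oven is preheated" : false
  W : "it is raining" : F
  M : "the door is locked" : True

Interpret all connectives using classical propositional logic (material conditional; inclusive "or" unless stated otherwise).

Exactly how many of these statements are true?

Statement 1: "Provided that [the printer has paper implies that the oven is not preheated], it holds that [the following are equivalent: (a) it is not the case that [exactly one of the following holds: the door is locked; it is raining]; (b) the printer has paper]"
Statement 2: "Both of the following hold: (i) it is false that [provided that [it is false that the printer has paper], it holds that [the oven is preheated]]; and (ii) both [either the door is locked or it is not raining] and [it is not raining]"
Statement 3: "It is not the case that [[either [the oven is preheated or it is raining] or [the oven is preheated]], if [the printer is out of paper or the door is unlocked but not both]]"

Statement 1: This is (V → ¬U) → (¬(M ⊕ W) ↔ V).

¬U = ¬F = T
V → ¬U = T → T = T
M ⊕ W = T ⊕ F = T
¬(M ⊕ W) = ¬T = F
¬(M ⊕ W) ↔ V = F ↔ T = F
(V → ¬U) → (¬(M ⊕ W) ↔ V) = T → F = F
So Statement 1 is false.

Statement 2: This is ¬(¬V → U) ∧ ((M ∨ ¬W) ∧ ¬W).

¬V = ¬T = F
¬V → U = F → F = T
¬(¬V → U) = ¬T = F
¬W = ¬F = T
M ∨ ¬W = T ∨ T = T
¬W = ¬F = T
(M ∨ ¬W) ∧ ¬W = T ∧ T = T
¬(¬V → U) ∧ ((M ∨ ¬W) ∧ ¬W) = F ∧ T = F
Thus Statement 2 is false.

Statement 3: Parsed as ¬((¬V ⊕ ¬M) → ((U ∨ W) ∨ U))

¬V = ¬T = F
¬M = ¬T = F
¬V ⊕ ¬M = F ⊕ F = F
U ∨ W = F ∨ F = F
(U ∨ W) ∨ U = F ∨ F = F
(¬V ⊕ ¬M) → ((U ∨ W) ∨ U) = F → F = T
¬((¬V ⊕ ¬M) → ((U ∨ W) ∨ U)) = ¬T = F
Thus Statement 3 is false.

True statements: 0 (none).

0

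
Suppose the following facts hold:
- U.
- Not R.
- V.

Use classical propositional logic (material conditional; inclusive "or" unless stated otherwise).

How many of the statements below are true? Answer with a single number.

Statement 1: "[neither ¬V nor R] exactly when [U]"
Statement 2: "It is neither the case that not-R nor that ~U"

1

Statement 1: This is (not V nor R) iff U.

not V = not True = False
not V nor R = False nor False = True
(not V nor R) iff U = True iff True = True
So Statement 1 is true.

Statement 2: Parsed as not R nor not U

not R = not False = True
not U = not True = False
not R nor not U = True nor False = False
Hence Statement 2 is false.

Count: 1.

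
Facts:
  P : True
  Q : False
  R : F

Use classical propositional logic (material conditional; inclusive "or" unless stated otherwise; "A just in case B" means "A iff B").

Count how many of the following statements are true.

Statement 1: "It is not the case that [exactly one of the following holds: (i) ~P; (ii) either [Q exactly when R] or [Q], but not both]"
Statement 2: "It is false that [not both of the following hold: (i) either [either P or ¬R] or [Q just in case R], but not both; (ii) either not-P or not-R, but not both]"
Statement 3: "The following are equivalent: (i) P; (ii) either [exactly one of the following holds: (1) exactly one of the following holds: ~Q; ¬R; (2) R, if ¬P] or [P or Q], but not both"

0

Statement 1: In symbols: not (not P xor ((Q iff R) xor Q))

not P = not True = False
Q iff R = False iff False = True
(Q iff R) xor Q = True xor False = True
not P xor ((Q iff R) xor Q) = False xor True = True
not (not P xor ((Q iff R) xor Q)) = not True = False
Hence Statement 1 is false.

Statement 2: Formalization: not (((P or not R) xor (Q iff R)) nand (not P xor not R))

not R = not False = True
P or not R = True or True = True
Q iff R = False iff False = True
(P or not R) xor (Q iff R) = True xor True = False
not P = not True = False
not R = not False = True
not P xor not R = False xor True = True
((P or not R) xor (Q iff R)) nand (not P xor not R) = False nand True = True
not (((P or not R) xor (Q iff R)) nand (not P xor not R)) = not True = False
Thus Statement 2 is false.

Statement 3: Parsed as P iff (((not Q xor not R) xor (not P -> R)) xor (P or Q))

not Q = not False = True
not R = not False = True
not Q xor not R = True xor True = False
not P = not True = False
not P -> R = False -> False = True
(not Q xor not R) xor (not P -> R) = False xor True = True
P or Q = True or False = True
((not Q xor not R) xor (not P -> R)) xor (P or Q) = True xor True = False
P iff (((not Q xor not R) xor (not P -> R)) xor (P or Q)) = True iff False = False
So Statement 3 is false.

True statements: 0 (none).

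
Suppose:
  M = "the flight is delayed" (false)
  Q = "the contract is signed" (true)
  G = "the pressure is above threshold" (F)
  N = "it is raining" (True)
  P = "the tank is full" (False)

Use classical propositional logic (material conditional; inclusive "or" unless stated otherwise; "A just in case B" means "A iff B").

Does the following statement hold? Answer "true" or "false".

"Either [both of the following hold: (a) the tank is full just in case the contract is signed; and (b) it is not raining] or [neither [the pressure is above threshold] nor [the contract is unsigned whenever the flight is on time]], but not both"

true

Values: P=False, Q=True, N=True, G=False, M=False.
In symbols: ((P iff Q) and not N) xor (G nor (not M -> not Q))

P iff Q = False iff True = False
not N = not True = False
(P iff Q) and not N = False and False = False
not M = not False = True
not Q = not True = False
not M -> not Q = True -> False = False
G nor (not M -> not Q) = False nor False = True
((P iff Q) and not N) xor (G nor (not M -> not Q)) = False xor True = True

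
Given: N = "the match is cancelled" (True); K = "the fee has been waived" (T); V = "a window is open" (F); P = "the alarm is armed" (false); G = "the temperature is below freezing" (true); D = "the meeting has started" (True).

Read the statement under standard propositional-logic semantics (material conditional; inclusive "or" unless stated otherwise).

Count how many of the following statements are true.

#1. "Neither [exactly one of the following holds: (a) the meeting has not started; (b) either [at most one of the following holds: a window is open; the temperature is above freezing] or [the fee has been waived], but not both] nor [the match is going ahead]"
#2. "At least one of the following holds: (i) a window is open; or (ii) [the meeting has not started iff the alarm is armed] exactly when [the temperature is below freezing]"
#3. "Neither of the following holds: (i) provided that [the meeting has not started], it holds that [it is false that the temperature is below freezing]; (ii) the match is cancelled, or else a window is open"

2

#1: In symbols: (¬D ⊕ ((V ↑ ¬G) ⊕ K)) ↓ ¬N

¬D = ¬T = F
¬G = ¬T = F
V ↑ ¬G = F ↑ F = T
(V ↑ ¬G) ⊕ K = T ⊕ T = F
¬D ⊕ ((V ↑ ¬G) ⊕ K) = F ⊕ F = F
¬N = ¬T = F
(¬D ⊕ ((V ↑ ¬G) ⊕ K)) ↓ ¬N = F ↓ F = T
So #1 is true.

#2: This is V ∨ ((¬D ↔ P) ↔ G).

¬D = ¬T = F
¬D ↔ P = F ↔ F = T
(¬D ↔ P) ↔ G = T ↔ T = T
V ∨ ((¬D ↔ P) ↔ G) = F ∨ T = T
Thus #2 is true.

#3: In symbols: (¬D → ¬G) ↓ (N ∨ V)

¬D = ¬T = F
¬G = ¬T = F
¬D → ¬G = F → F = T
N ∨ V = T ∨ F = T
(¬D → ¬G) ↓ (N ∨ V) = T ↓ T = F
Hence #3 is false.

True statements: 2.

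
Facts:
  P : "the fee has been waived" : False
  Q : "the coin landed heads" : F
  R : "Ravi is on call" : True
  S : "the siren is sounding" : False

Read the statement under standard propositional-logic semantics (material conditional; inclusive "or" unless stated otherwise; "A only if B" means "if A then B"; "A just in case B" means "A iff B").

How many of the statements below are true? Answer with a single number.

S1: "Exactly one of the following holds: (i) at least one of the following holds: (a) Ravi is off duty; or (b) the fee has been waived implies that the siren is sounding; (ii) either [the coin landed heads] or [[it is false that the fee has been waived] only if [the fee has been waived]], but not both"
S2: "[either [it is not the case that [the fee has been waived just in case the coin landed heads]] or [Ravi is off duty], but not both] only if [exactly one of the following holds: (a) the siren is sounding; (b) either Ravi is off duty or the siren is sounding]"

2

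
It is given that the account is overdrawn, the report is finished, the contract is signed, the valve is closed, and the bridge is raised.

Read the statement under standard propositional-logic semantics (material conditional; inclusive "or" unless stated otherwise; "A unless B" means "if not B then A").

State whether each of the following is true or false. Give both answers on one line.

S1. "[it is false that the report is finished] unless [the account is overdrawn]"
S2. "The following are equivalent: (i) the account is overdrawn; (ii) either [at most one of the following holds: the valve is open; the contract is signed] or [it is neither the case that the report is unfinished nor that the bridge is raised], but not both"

S1 true, S2 true

Let R = "the report is finished" (T), L = "the account is overdrawn" (T), P = "the valve is open" (F), V = "the contract is signed" (T), N = "the bridge is raised" (T).

S1: Formalization: ~R | L

~R = ~T = F
~R | L = F | T = T
Thus S1 is true.

S2: Formalization: L <-> ((P nand V) xor (~R nor N))

P nand V = F nand T = T
~R = ~T = F
~R nor N = F nor T = F
(P nand V) xor (~R nor N) = T xor F = T
L <-> ((P nand V) xor (~R nor N)) = T <-> T = T
Hence S2 is true.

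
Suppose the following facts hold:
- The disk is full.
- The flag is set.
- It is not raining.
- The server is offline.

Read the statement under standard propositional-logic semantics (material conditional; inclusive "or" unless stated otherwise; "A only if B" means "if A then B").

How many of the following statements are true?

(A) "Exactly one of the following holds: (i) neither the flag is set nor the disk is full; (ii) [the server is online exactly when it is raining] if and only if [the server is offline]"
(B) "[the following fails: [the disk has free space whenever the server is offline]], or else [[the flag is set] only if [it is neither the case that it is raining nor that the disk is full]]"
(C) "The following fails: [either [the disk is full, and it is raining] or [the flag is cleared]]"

Let Q = "the flag is set" (T), P = "the disk is full" (T), S = "the server is online" (F), R = "it is raining" (F).

(A): This is (Q nor P) xor ((S <-> R) <-> ~S).

Q nor P = T nor T = F
S <-> R = F <-> F = T
~S = ~F = T
(S <-> R) <-> ~S = T <-> T = T
(Q nor P) xor ((S <-> R) <-> ~S) = F xor T = T
So (A) is true.

(B): In symbols: ~(~S -> ~P) | (Q -> (R nor P))

~S = ~F = T
~P = ~T = F
~S -> ~P = T -> F = F
~(~S -> ~P) = ~F = T
R nor P = F nor T = F
Q -> (R nor P) = T -> F = F
~(~S -> ~P) | (Q -> (R nor P)) = T | F = T
Hence (B) is true.

(C): This is ~((P & R) | ~Q).

P & R = T & F = F
~Q = ~T = F
(P & R) | ~Q = F | F = F
~((P & R) | ~Q) = ~F = T
Thus (C) is true.

True statements: 3.

3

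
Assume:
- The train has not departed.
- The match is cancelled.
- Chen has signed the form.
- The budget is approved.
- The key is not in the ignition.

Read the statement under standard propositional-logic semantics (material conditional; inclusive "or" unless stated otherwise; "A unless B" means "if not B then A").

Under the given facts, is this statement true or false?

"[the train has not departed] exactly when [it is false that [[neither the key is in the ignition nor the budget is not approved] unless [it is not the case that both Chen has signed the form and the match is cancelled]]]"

Let U = "the train has departed" (False), Q = "the key is in the ignition" (False), P = "the budget is approved" (True), S = "Chen has signed the form" (True), M = "the match is cancelled" (True).
Formalization: not U iff not ((Q nor not P) or (S nand M))

not U = not False = True
not P = not True = False
Q nor not P = False nor False = True
S nand M = True nand True = False
(Q nor not P) or (S nand M) = True or False = True
not ((Q nor not P) or (S nand M)) = not True = False
not U iff not ((Q nor not P) or (S nand M)) = True iff False = False

The statement is false.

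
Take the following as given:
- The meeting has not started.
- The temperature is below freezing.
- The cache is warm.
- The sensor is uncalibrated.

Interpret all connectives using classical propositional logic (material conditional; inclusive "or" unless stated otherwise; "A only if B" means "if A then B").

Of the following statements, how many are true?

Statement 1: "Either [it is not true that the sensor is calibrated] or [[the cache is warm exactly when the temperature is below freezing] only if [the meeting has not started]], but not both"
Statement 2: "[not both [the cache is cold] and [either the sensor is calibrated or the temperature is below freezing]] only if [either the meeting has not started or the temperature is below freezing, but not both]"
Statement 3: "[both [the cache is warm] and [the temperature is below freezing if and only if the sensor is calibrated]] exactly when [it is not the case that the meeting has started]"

Let S = "the sensor is calibrated" (False), R = "the cache is warm" (True), Q = "the temperature is below freezing" (True), P = "the meeting has started" (False).

Statement 1: Parsed as not S xor ((R iff Q) -> not P)

not S = not False = True
R iff Q = True iff True = True
not P = not False = True
(R iff Q) -> not P = True -> True = True
not S xor ((R iff Q) -> not P) = True xor True = False
Thus Statement 1 is false.

Statement 2: Formalization: (not R nand (S or Q)) -> (not P xor Q)

not R = not True = False
S or Q = False or True = True
not R nand (S or Q) = False nand True = True
not P = not False = True
not P xor Q = True xor True = False
(not R nand (S or Q)) -> (not P xor Q) = True -> False = False
Thus Statement 2 is false.

Statement 3: Parsed as (R and (Q iff S)) iff not P

Q iff S = True iff False = False
R and (Q iff S) = True and False = False
not P = not False = True
(R and (Q iff S)) iff not P = False iff True = False
Hence Statement 3 is false.

Count: 0.

0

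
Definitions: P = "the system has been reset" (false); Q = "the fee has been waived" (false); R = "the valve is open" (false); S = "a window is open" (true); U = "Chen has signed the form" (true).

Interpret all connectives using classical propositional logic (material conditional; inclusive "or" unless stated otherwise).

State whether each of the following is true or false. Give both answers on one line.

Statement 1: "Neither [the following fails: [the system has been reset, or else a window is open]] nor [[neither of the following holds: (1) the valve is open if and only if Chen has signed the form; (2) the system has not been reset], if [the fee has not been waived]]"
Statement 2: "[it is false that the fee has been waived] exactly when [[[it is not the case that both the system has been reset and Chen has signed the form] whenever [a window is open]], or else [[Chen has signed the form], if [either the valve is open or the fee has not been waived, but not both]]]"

Statement 1 True / Statement 2 True

Statement 1: This is ¬(P ∨ S) ↓ (¬Q → ((R ↔ U) ↓ ¬P)).

P ∨ S = F ∨ T = T
¬(P ∨ S) = ¬T = F
¬Q = ¬F = T
R ↔ U = F ↔ T = F
¬P = ¬F = T
(R ↔ U) ↓ ¬P = F ↓ T = F
¬Q → ((R ↔ U) ↓ ¬P) = T → F = F
¬(P ∨ S) ↓ (¬Q → ((R ↔ U) ↓ ¬P)) = F ↓ F = T
Hence Statement 1 is true.

Statement 2: Parsed as ¬Q ↔ ((S → (P ↑ U)) ∨ ((R ⊕ ¬Q) → U))

¬Q = ¬F = T
P ↑ U = F ↑ T = T
S → (P ↑ U) = T → T = T
¬Q = ¬F = T
R ⊕ ¬Q = F ⊕ T = T
(R ⊕ ¬Q) → U = T → T = T
(S → (P ↑ U)) ∨ ((R ⊕ ¬Q) → U) = T ∨ T = T
¬Q ↔ ((S → (P ↑ U)) ∨ ((R ⊕ ¬Q) → U)) = T ↔ T = T
So Statement 2 is true.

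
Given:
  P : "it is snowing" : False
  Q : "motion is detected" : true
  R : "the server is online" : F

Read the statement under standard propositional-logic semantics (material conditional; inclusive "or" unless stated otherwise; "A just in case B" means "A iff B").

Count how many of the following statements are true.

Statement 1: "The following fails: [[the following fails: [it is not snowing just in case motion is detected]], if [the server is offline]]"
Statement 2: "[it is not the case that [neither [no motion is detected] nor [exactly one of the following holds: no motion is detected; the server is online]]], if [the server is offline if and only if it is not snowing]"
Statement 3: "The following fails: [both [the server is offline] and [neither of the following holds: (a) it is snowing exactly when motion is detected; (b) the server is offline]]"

Statement 1: Parsed as ~(~R -> ~(~P <-> Q))

~R = ~F = T
~P = ~F = T
~P <-> Q = T <-> T = T
~(~P <-> Q) = ~T = F
~R -> ~(~P <-> Q) = T -> F = F
~(~R -> ~(~P <-> Q)) = ~F = T
Thus Statement 1 is true.

Statement 2: This is (~R <-> ~P) -> ~(~Q nor (~Q xor R)).

~R = ~F = T
~P = ~F = T
~R <-> ~P = T <-> T = T
~Q = ~T = F
~Q = ~T = F
~Q xor R = F xor F = F
~Q nor (~Q xor R) = F nor F = T
~(~Q nor (~Q xor R)) = ~T = F
(~R <-> ~P) -> ~(~Q nor (~Q xor R)) = T -> F = F
Thus Statement 2 is false.

Statement 3: This is ~(~R & ((P <-> Q) nor ~R)).

~R = ~F = T
P <-> Q = F <-> T = F
~R = ~F = T
(P <-> Q) nor ~R = F nor T = F
~R & ((P <-> Q) nor ~R) = T & F = F
~(~R & ((P <-> Q) nor ~R)) = ~F = T
So Statement 3 is true.

True statements: 2 (Statement 1, Statement 3).

2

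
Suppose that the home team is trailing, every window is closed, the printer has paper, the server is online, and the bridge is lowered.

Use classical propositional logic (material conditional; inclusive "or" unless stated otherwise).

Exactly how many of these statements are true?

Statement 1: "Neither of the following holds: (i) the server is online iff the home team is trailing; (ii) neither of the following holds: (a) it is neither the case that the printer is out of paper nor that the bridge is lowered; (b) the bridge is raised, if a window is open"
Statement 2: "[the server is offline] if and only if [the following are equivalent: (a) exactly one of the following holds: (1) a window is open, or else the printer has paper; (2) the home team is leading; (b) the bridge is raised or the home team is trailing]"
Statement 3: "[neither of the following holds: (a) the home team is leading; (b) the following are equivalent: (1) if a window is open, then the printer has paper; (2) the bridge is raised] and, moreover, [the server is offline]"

0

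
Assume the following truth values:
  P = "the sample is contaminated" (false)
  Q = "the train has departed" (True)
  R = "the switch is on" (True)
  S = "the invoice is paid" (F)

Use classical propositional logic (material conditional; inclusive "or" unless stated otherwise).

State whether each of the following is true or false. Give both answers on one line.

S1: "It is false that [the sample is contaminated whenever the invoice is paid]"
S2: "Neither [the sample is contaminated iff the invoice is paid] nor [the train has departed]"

S1: In symbols: ¬(S → P)

S → P = F → F = T
¬(S → P) = ¬T = F
Thus S1 is false.

S2: In symbols: (P ↔ S) ↓ Q

P ↔ S = F ↔ F = T
(P ↔ S) ↓ Q = T ↓ T = F
So S2 is false.

S1 False / S2 False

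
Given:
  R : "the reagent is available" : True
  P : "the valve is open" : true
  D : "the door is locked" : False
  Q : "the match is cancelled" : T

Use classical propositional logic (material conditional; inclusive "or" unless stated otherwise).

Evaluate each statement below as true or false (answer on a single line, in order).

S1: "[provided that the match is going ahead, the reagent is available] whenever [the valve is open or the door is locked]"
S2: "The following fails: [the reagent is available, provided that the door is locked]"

S1: In symbols: (P | D) -> (~Q -> R)

P | D = T | F = T
~Q = ~T = F
~Q -> R = F -> T = T
(P | D) -> (~Q -> R) = T -> T = T
Hence S1 is true.

S2: This is ~(D -> R).

D -> R = F -> T = T
~(D -> R) = ~T = F
So S2 is false.

S1 True, S2 False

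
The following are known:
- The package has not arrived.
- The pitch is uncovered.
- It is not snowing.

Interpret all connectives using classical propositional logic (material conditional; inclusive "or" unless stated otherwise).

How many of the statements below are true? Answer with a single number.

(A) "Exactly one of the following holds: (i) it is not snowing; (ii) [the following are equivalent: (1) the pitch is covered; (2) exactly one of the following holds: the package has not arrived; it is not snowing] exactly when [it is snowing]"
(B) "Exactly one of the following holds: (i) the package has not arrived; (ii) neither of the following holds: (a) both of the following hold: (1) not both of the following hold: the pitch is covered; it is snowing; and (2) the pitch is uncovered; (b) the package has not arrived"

Let R = "it is snowing" (F), Q = "the pitch is covered" (F), P = "the package has arrived" (F).

(A): Formalization: ¬R ⊕ ((Q ↔ (¬P ⊕ ¬R)) ↔ R)

¬R = ¬F = T
¬P = ¬F = T
¬R = ¬F = T
¬P ⊕ ¬R = T ⊕ T = F
Q ↔ (¬P ⊕ ¬R) = F ↔ F = T
(Q ↔ (¬P ⊕ ¬R)) ↔ R = T ↔ F = F
¬R ⊕ ((Q ↔ (¬P ⊕ ¬R)) ↔ R) = T ⊕ F = T
So (A) is true.

(B): Parsed as ¬P ⊕ (((Q ↑ R) ∧ ¬Q) ↓ ¬P)

¬P = ¬F = T
Q ↑ R = F ↑ F = T
¬Q = ¬F = T
(Q ↑ R) ∧ ¬Q = T ∧ T = T
¬P = ¬F = T
((Q ↑ R) ∧ ¬Q) ↓ ¬P = T ↓ T = F
¬P ⊕ (((Q ↑ R) ∧ ¬Q) ↓ ¬P) = T ⊕ F = T
Hence (B) is true.

Count: 2.

2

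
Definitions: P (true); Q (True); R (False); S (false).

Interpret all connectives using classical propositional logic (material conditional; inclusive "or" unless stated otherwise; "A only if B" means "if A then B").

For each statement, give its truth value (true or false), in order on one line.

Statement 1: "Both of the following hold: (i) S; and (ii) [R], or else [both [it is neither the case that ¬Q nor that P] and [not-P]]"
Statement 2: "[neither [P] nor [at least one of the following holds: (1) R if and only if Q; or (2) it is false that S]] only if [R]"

Statement 1 F, Statement 2 T

Statement 1: Parsed as S ∧ (R ∨ ((¬Q ↓ P) ∧ ¬P))

¬Q = ¬T = F
¬Q ↓ P = F ↓ T = F
¬P = ¬T = F
(¬Q ↓ P) ∧ ¬P = F ∧ F = F
R ∨ ((¬Q ↓ P) ∧ ¬P) = F ∨ F = F
S ∧ (R ∨ ((¬Q ↓ P) ∧ ¬P)) = F ∧ F = F
Hence Statement 1 is false.

Statement 2: In symbols: (P ↓ ((R ↔ Q) ∨ ¬S)) → R

R ↔ Q = F ↔ T = F
¬S = ¬F = T
(R ↔ Q) ∨ ¬S = F ∨ T = T
P ↓ ((R ↔ Q) ∨ ¬S) = T ↓ T = F
(P ↓ ((R ↔ Q) ∨ ¬S)) → R = F → F = T
Thus Statement 2 is true.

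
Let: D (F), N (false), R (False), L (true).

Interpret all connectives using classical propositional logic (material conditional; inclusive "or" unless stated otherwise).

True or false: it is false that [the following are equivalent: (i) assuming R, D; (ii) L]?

false

In symbols: not ((R -> D) iff L)

R -> D = False -> False = True
(R -> D) iff L = True iff True = True
not ((R -> D) iff L) = not True = False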